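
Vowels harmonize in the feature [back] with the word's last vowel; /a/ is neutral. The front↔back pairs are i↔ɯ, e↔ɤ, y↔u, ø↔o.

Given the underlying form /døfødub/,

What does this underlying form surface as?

[dofodub]

/ø/ harmonizes with /u/ ([+back]) → [o]
/ø/ harmonizes with /u/ ([+back]) → [o]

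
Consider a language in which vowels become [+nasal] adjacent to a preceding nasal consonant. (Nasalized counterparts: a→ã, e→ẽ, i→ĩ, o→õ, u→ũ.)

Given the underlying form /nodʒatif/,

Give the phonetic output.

[nõdʒatif]

/o/ after nasal /n/ → [õ]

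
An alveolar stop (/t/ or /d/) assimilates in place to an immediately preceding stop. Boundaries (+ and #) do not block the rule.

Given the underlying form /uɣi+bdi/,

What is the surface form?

[uɣi+bbi]

/d/ after /b/ (labial) → [b]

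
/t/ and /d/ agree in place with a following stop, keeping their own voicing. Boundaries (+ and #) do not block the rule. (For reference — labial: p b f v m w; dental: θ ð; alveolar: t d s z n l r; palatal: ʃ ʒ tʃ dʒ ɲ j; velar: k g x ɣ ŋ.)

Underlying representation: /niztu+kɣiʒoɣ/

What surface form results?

no segment meets the rule's conditions; no change.

[niztu+kɣiʒoɣ]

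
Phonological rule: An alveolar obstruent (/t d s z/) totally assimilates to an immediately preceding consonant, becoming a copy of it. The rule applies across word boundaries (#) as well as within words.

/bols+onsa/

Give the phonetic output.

/s/ after /l/ → [l] (total assimilation)
/s/ after /n/ → [n] (total assimilation)

[boll+onna]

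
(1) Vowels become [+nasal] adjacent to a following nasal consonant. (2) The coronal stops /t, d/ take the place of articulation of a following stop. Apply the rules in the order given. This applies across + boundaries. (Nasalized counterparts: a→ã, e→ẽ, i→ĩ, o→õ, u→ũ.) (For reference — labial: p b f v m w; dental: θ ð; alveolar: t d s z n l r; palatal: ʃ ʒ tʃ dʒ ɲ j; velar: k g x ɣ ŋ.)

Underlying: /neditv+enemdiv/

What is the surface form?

Rule 1: /e/ before nasal /n/ → [ẽ]
Rule 1: /e/ before nasal /m/ → [ẽ]
After rule 1: neditv+ẽnẽmdiv
Rule 2: no segment meets the rule's conditions; no change.

[neditv+ẽnẽmdiv]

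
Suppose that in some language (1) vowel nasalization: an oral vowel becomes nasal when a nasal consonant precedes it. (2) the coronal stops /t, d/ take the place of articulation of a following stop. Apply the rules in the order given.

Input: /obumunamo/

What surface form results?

Rule 1: /u/ after nasal /m/ → [ũ]
Rule 1: /a/ after nasal /n/ → [ã]
Rule 1: /o/ after nasal /m/ → [õ]
After rule 1: obumũnãmõ
Rule 2: no segment meets the rule's conditions; no change.

[obumũnãmõ]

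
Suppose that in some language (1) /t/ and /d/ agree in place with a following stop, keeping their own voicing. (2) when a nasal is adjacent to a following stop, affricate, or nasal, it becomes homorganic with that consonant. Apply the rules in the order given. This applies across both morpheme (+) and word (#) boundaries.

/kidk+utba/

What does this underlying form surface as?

Rule 1: /d/ before /k/ (velar) → [g]
Rule 1: /t/ before /b/ (labial) → [p]
After rule 1: kigk+upba
Rule 2: no segment meets the rule's conditions; no change.

[kigk+upba]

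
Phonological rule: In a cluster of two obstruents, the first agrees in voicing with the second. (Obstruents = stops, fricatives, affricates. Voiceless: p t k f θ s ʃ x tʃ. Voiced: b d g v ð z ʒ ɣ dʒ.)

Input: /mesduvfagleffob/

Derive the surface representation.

[mezduffagleffob]

/s/ before /d/ (voiced) → [z]
/v/ before /f/ (voiceless) → [f]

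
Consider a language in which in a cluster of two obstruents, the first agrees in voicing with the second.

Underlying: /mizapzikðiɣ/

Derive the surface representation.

/p/ before /z/ (voiced) → [b]
/k/ before /ð/ (voiced) → [g]

[mizabzigðiɣ]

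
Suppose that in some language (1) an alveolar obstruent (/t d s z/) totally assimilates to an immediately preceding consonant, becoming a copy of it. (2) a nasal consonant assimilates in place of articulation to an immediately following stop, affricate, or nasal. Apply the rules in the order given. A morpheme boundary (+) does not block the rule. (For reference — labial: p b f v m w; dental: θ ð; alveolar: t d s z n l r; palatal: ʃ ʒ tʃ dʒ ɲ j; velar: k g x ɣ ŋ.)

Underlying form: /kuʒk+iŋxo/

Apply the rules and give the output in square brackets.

[kuʒk+iŋxo]

Rule 1: no segment meets the rule's conditions; no change.
After rule 1: kuʒk+iŋxo
Rule 2: no segment meets the rule's conditions; no change.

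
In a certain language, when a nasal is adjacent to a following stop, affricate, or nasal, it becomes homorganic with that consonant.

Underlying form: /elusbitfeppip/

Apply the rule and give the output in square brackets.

[elusbitfeppip]

no segment meets the rule's conditions; no change.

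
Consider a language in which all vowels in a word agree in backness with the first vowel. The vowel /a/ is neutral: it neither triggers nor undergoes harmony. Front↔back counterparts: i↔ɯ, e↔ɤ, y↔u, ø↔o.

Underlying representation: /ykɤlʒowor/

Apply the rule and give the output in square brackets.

/ɤ/ harmonizes with /y/ ([-back]) → [e]
/o/ harmonizes with /y/ ([-back]) → [ø]
/o/ harmonizes with /y/ ([-back]) → [ø]

[ykelʒøwør]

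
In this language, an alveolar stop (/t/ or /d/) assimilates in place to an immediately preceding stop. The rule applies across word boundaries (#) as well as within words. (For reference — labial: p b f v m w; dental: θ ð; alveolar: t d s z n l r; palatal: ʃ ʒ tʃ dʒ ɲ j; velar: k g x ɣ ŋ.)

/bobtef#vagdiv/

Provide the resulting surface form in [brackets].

/t/ after /b/ (labial) → [p]
/d/ after /g/ (velar) → [g]

[bobpef#vaggiv]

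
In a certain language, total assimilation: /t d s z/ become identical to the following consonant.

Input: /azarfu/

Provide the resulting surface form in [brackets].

no segment meets the rule's conditions; no change.

[azarfu]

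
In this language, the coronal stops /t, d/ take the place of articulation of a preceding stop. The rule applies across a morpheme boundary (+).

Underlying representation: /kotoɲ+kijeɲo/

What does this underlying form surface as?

[kotoɲ+kijeɲo]

no segment meets the rule's conditions; no change.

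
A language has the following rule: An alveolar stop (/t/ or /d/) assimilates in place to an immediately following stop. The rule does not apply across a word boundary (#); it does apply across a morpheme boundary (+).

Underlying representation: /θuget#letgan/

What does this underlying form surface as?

/t/ before /g/ (velar) → [k]

[θuget#lekgan]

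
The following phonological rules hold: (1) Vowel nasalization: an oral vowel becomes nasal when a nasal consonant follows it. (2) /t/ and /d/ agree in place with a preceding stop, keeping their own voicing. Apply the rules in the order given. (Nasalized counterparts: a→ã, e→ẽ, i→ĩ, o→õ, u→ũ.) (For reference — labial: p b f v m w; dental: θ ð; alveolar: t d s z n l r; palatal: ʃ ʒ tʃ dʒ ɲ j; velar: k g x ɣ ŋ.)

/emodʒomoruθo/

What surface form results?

Rule 1: /e/ before nasal /m/ → [ẽ]
Rule 1: /o/ before nasal /m/ → [õ]
After rule 1: ẽmodʒõmoruθo
Rule 2: no segment meets the rule's conditions; no change.

[ẽmodʒõmoruθo]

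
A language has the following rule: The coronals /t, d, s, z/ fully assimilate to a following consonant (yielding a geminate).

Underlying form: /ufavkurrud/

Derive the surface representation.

no segment meets the rule's conditions; no change.

[ufavkurrud]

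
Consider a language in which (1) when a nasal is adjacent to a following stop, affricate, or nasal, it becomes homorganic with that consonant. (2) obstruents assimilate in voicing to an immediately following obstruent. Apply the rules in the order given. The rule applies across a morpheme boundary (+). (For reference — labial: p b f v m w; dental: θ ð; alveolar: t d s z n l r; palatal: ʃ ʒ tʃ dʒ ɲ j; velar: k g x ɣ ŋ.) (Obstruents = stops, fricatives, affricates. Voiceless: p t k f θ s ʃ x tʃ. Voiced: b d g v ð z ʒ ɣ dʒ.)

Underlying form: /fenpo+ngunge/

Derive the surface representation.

[fempo+ŋguŋge]

Rule 1: /n/ before /p/ (labial) → [m]
Rule 1: /n/ before /g/ (velar) → [ŋ]
Rule 1: /n/ before /g/ (velar) → [ŋ]
After rule 1: fempo+ŋguŋge
Rule 2: no segment meets the rule's conditions; no change.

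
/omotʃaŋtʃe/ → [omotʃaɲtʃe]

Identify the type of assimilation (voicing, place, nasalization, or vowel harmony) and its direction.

/ŋ/→[ɲ].
Each target copies a feature from the following segment, so the direction is regressive.

place assimilation, regressive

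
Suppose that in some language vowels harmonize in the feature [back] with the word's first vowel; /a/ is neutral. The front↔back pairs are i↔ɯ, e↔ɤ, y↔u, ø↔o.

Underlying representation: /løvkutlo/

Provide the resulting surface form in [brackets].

/u/ harmonizes with /ø/ ([-back]) → [y]
/o/ harmonizes with /ø/ ([-back]) → [ø]

[løvkytlø]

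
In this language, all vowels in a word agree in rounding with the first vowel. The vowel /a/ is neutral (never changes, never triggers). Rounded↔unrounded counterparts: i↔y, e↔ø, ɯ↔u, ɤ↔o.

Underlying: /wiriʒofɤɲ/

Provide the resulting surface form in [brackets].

/o/ harmonizes with /i/ ([-round]) → [ɤ]

[wiriʒɤfɤɲ]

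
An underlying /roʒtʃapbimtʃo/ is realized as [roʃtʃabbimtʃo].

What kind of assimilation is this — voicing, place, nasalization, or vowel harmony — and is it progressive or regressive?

/ʒ/→[ʃ] /p/→[b].
Each target copies a feature from the following segment, so the direction is regressive.

voicing assimilation, regressive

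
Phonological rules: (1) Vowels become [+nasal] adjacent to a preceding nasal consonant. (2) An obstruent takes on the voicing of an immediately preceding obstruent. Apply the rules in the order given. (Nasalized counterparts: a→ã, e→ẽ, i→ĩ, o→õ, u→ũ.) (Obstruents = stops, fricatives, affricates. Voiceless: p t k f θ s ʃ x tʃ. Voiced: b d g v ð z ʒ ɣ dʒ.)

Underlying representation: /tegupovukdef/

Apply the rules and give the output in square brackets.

Rule 1: no segment meets the rule's conditions; no change.
After rule 1: tegupovukdef
Rule 2: /d/ after /k/ (voiceless) → [t]

[tegupovuktef]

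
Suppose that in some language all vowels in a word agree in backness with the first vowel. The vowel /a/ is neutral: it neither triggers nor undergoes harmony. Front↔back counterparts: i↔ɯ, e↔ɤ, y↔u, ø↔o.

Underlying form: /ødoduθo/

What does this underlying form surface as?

[ødødyθø]

/o/ harmonizes with /ø/ ([-back]) → [ø]
/u/ harmonizes with /ø/ ([-back]) → [y]
/o/ harmonizes with /ø/ ([-back]) → [ø]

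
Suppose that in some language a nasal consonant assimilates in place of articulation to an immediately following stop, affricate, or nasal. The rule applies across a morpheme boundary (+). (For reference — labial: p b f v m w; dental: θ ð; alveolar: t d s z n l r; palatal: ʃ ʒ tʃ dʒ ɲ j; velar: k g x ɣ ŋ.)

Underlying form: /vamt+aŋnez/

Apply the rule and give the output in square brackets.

/m/ before /t/ (alveolar) → [n]
/ŋ/ before /n/ (alveolar) → [n]

[vant+annez]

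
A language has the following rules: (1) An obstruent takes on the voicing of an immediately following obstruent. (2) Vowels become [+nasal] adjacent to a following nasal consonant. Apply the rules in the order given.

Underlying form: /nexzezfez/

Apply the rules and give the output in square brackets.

[neɣzesfez]

Rule 1: /x/ before /z/ (voiced) → [ɣ]
Rule 1: /z/ before /f/ (voiceless) → [s]
After rule 1: neɣzesfez
Rule 2: no segment meets the rule's conditions; no change.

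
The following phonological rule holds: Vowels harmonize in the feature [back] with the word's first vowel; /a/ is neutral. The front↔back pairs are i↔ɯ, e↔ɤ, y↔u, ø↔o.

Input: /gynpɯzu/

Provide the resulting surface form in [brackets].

[gynpizy]

/ɯ/ harmonizes with /y/ ([-back]) → [i]
/u/ harmonizes with /y/ ([-back]) → [y]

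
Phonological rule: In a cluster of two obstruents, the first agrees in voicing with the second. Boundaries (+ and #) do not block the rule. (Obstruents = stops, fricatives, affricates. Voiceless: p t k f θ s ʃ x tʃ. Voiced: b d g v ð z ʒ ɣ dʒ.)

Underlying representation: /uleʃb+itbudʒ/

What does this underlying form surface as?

[uleʒb+idbudʒ]

/ʃ/ before /b/ (voiced) → [ʒ]
/t/ before /b/ (voiced) → [d]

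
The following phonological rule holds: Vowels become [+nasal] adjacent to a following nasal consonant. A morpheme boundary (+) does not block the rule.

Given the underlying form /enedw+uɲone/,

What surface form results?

/e/ before nasal /n/ → [ẽ]
/u/ before nasal /ɲ/ → [ũ]
/o/ before nasal /n/ → [õ]

[ẽnedw+ũɲõne]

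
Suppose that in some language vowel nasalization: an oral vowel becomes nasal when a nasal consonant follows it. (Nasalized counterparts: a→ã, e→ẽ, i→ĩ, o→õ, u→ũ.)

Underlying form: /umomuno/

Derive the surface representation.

/u/ before nasal /m/ → [ũ]
/o/ before nasal /m/ → [õ]
/u/ before nasal /n/ → [ũ]

[ũmõmũno]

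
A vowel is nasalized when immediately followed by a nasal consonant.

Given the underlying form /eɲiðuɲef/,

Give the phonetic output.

[ẽɲiðũɲef]

/e/ before nasal /ɲ/ → [ẽ]
/u/ before nasal /ɲ/ → [ũ]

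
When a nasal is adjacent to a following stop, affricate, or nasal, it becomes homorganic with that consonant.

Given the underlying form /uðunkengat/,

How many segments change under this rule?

2

/n/ before /k/ (velar) → [ŋ]
/n/ before /g/ (velar) → [ŋ]
2 segments change.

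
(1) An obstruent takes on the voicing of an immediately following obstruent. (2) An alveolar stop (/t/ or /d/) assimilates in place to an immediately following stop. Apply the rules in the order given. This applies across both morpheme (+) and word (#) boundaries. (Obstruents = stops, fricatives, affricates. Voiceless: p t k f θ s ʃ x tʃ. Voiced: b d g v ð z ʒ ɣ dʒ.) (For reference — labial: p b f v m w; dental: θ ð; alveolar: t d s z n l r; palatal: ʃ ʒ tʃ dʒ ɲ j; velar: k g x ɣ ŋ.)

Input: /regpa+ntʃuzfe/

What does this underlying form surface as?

[rekpa+ntʃusfe]

Rule 1: /g/ before /p/ (voiceless) → [k]
Rule 1: /z/ before /f/ (voiceless) → [s]
After rule 1: rekpa+ntʃusfe
Rule 2: no segment meets the rule's conditions; no change.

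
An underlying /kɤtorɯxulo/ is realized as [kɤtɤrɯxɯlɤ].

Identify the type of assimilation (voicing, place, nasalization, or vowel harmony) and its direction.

/o/→[ɤ] /u/→[ɯ] /o/→[ɤ].
Vowels agree with the first vowel, so the harmony is progressive.

vowel harmony, progressive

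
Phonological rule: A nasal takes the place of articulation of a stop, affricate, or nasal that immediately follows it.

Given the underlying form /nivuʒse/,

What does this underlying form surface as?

[nivuʒse]

no segment meets the rule's conditions; no change.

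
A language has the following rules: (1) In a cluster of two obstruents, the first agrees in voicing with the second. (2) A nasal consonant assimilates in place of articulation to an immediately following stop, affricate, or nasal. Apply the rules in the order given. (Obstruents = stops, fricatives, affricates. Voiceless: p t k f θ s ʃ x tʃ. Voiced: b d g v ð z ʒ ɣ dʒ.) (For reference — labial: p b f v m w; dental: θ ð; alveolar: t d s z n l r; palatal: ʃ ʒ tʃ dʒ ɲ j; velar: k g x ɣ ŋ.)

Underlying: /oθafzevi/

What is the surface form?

Rule 1: /f/ before /z/ (voiced) → [v]
After rule 1: oθavzevi
Rule 2: no segment meets the rule's conditions; no change.

[oθavzevi]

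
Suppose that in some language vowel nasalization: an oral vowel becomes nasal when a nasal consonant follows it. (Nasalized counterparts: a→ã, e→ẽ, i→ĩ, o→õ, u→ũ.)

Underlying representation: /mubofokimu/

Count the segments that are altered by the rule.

/i/ before nasal /m/ → [ĩ]
1 segment changes.

1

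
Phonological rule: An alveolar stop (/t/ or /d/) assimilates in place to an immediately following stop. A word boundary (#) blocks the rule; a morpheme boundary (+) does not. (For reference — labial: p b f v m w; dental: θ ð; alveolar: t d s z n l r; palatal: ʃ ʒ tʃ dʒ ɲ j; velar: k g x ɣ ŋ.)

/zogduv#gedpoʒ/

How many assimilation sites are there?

1

/d/ before /p/ (labial) → [b]
1 segment changes.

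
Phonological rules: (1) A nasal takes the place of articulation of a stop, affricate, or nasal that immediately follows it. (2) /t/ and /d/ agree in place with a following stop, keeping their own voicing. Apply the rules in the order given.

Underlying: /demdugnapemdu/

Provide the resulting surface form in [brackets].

[dendugnapendu]

Rule 1: /m/ before /d/ (alveolar) → [n]
Rule 1: /m/ before /d/ (alveolar) → [n]
After rule 1: dendugnapendu
Rule 2: no segment meets the rule's conditions; no change.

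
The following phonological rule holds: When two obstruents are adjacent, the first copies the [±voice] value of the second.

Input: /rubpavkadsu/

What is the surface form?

/b/ before /p/ (voiceless) → [p]
/v/ before /k/ (voiceless) → [f]
/d/ before /s/ (voiceless) → [t]

[ruppafkatsu]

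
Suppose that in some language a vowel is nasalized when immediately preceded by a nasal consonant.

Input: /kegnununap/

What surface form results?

/u/ after nasal /n/ → [ũ]
/u/ after nasal /n/ → [ũ]
/a/ after nasal /n/ → [ã]

[kegnũnũnãp]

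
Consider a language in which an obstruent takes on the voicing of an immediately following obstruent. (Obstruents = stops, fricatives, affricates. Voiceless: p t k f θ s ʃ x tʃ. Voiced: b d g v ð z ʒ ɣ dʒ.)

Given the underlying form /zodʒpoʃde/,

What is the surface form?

[zotʃpoʒde]

/dʒ/ before /p/ (voiceless) → [tʃ]
/ʃ/ before /d/ (voiced) → [ʒ]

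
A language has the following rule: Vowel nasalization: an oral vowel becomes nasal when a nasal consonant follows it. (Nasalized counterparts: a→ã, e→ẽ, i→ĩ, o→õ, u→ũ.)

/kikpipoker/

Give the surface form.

no segment meets the rule's conditions; no change.

[kikpipoker]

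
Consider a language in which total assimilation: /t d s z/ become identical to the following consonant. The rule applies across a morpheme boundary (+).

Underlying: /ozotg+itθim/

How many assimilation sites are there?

2

/t/ before /g/ → [g] (total assimilation)
/t/ before /θ/ → [θ] (total assimilation)
2 segments change.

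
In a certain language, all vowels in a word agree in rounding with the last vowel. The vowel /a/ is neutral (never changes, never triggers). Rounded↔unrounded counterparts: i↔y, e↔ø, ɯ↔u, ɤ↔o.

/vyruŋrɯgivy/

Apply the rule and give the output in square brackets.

[vyruŋrugyvy]

/ɯ/ harmonizes with /y/ ([+round]) → [u]
/i/ harmonizes with /y/ ([+round]) → [y]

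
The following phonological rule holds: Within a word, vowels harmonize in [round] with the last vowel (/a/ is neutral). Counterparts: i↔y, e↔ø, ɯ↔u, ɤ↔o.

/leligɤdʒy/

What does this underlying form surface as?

[lølygodʒy]

/e/ harmonizes with /y/ ([+round]) → [ø]
/i/ harmonizes with /y/ ([+round]) → [y]
/ɤ/ harmonizes with /y/ ([+round]) → [o]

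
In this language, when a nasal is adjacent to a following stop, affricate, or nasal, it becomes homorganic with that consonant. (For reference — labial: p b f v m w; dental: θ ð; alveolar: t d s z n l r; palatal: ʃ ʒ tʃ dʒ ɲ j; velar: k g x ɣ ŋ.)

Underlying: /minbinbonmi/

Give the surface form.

/n/ before /b/ (labial) → [m]
/n/ before /b/ (labial) → [m]
/n/ before /m/ (labial) → [m]

[mimbimbommi]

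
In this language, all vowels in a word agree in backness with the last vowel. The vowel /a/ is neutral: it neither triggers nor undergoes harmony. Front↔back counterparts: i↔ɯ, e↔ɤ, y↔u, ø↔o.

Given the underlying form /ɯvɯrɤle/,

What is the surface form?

[ivirele]

/ɯ/ harmonizes with /e/ ([-back]) → [i]
/ɯ/ harmonizes with /e/ ([-back]) → [i]
/ɤ/ harmonizes with /e/ ([-back]) → [e]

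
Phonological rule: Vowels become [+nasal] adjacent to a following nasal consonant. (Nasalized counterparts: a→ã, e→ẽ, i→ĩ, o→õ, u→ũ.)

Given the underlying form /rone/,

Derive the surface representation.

[rõne]

/o/ before nasal /n/ → [õ]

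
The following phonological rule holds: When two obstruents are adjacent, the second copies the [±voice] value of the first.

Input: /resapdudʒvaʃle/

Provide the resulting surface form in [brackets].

[resaptudʒvaʃle]

/d/ after /p/ (voiceless) → [t]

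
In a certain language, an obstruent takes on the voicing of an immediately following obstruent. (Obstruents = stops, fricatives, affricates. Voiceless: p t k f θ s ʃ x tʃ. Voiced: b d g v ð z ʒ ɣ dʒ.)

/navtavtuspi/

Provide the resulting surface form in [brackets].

/v/ before /t/ (voiceless) → [f]
/v/ before /t/ (voiceless) → [f]

[naftaftuspi]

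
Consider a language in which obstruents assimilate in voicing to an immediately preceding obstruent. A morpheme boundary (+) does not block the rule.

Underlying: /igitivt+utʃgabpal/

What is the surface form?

/t/ after /v/ (voiced) → [d]
/g/ after /tʃ/ (voiceless) → [k]
/p/ after /b/ (voiced) → [b]

[igitivd+utʃkabbal]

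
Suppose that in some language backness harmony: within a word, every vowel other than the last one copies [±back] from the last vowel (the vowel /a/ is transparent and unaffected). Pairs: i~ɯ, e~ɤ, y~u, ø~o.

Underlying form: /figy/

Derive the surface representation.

[figy]

no segment meets the rule's conditions; no change.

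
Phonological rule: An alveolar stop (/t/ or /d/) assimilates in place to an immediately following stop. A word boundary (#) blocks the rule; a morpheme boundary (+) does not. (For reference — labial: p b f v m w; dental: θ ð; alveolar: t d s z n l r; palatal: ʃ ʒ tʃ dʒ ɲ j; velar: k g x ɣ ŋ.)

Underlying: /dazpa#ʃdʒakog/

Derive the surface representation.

[dazpa#ʃdʒakog]

no segment meets the rule's conditions; no change.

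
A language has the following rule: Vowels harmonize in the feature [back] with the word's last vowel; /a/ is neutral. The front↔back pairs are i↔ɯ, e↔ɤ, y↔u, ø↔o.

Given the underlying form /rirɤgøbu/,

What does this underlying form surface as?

/i/ harmonizes with /u/ ([+back]) → [ɯ]
/ø/ harmonizes with /u/ ([+back]) → [o]

[rɯrɤgobu]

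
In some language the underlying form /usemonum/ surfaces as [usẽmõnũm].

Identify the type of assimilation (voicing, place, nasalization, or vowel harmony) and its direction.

/e/→[ẽ] /o/→[õ] /u/→[ũ].
Each target copies a feature from the following segment, so the direction is regressive.

nasalization, regressive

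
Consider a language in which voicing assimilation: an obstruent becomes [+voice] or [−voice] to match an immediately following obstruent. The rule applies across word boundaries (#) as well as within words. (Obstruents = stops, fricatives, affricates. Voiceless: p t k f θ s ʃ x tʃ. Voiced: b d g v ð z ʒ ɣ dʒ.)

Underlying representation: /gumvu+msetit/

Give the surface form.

[gumvu+msetit]

no segment meets the rule's conditions; no change.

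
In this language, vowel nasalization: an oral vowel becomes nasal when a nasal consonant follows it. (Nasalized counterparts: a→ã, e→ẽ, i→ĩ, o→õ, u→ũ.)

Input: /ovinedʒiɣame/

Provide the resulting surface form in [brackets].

/i/ before nasal /n/ → [ĩ]
/a/ before nasal /m/ → [ã]

[ovĩnedʒiɣãme]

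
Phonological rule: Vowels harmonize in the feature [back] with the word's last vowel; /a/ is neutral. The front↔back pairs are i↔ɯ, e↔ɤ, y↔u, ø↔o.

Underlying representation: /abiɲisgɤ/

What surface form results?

/i/ harmonizes with /ɤ/ ([+back]) → [ɯ]
/i/ harmonizes with /ɤ/ ([+back]) → [ɯ]

[abɯɲɯsgɤ]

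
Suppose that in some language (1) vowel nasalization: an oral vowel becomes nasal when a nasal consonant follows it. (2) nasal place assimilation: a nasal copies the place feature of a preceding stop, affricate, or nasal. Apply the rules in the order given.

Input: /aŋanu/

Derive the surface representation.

Rule 1: /a/ before nasal /ŋ/ → [ã]
Rule 1: /a/ before nasal /n/ → [ã]
After rule 1: ãŋãnu
Rule 2: no segment meets the rule's conditions; no change.

[ãŋãnu]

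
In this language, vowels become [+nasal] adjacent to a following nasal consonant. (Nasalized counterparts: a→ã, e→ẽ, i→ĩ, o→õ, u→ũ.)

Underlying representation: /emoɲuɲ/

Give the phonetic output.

[ẽmõɲũɲ]

/e/ before nasal /m/ → [ẽ]
/o/ before nasal /ɲ/ → [õ]
/u/ before nasal /ɲ/ → [ũ]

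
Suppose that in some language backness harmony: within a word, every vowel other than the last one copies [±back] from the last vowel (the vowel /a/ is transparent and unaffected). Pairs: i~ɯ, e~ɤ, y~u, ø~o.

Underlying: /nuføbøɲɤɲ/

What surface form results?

[nufoboɲɤɲ]

/ø/ harmonizes with /ɤ/ ([+back]) → [o]
/ø/ harmonizes with /ɤ/ ([+back]) → [o]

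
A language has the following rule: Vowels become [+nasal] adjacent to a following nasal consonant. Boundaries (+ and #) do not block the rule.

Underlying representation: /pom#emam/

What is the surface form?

[põm#ẽmãm]

/o/ before nasal /m/ → [õ]
/e/ before nasal /m/ → [ẽ]
/a/ before nasal /m/ → [ã]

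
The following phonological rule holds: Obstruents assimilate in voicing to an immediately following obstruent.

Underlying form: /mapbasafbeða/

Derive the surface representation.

/p/ before /b/ (voiced) → [b]
/f/ before /b/ (voiced) → [v]

[mabbasavbeða]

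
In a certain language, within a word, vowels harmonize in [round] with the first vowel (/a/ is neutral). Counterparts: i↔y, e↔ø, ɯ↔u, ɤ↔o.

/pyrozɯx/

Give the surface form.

[pyrozux]

/ɯ/ harmonizes with /y/ ([+round]) → [u]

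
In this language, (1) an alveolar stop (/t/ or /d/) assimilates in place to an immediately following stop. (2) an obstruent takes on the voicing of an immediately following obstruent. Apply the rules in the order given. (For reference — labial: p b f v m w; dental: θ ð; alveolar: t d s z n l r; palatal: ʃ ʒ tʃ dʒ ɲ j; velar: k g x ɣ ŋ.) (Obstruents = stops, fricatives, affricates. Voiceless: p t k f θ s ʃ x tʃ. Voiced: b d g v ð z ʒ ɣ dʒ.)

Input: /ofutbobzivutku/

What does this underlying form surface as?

[ofubbobzivukku]

Rule 1: /t/ before /b/ (labial) → [p]
Rule 1: /t/ before /k/ (velar) → [k]
After rule 1: ofupbobzivukku
Rule 2: /p/ before /b/ (voiced) → [b]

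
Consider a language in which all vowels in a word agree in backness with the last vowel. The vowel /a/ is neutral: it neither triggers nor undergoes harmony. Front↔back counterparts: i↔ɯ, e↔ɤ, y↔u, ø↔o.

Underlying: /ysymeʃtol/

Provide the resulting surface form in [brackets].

/y/ harmonizes with /o/ ([+back]) → [u]
/y/ harmonizes with /o/ ([+back]) → [u]
/e/ harmonizes with /o/ ([+back]) → [ɤ]

[usumɤʃtol]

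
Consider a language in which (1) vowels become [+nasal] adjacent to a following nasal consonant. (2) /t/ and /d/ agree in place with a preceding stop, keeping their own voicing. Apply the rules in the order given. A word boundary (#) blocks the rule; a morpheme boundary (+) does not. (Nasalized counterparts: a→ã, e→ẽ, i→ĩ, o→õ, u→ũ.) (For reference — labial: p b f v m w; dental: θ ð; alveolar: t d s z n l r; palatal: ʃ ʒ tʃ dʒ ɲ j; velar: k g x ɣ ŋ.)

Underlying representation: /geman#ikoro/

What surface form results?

[gẽmãn#ikoro]

Rule 1: /e/ before nasal /m/ → [ẽ]
Rule 1: /a/ before nasal /n/ → [ã]
After rule 1: gẽmãn#ikoro
Rule 2: no segment meets the rule's conditions; no change.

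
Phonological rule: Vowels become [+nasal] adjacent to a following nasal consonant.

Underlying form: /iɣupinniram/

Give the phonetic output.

[iɣupĩnnirãm]

/i/ before nasal /n/ → [ĩ]
/a/ before nasal /m/ → [ã]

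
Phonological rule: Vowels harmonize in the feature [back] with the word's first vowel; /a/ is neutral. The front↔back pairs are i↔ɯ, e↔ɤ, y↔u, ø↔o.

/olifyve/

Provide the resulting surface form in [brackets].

/i/ harmonizes with /o/ ([+back]) → [ɯ]
/y/ harmonizes with /o/ ([+back]) → [u]
/e/ harmonizes with /o/ ([+back]) → [ɤ]

[olɯfuvɤ]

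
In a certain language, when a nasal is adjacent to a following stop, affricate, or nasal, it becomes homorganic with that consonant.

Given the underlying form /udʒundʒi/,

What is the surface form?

[udʒuɲdʒi]

/n/ before /dʒ/ (palatal) → [ɲ]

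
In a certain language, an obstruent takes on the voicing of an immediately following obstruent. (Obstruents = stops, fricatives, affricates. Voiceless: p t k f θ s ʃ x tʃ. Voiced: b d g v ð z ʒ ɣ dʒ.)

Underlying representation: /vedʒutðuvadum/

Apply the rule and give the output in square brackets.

[vedʒudðuvadum]

/t/ before /ð/ (voiced) → [d]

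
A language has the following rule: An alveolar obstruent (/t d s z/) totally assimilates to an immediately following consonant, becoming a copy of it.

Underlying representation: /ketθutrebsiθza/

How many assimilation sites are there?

/t/ before /θ/ → [θ] (total assimilation)
/t/ before /r/ → [r] (total assimilation)
2 segments change.

2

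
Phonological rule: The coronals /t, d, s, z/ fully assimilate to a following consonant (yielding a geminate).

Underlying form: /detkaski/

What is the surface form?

[dekkakki]

/t/ before /k/ → [k] (total assimilation)
/s/ before /k/ → [k] (total assimilation)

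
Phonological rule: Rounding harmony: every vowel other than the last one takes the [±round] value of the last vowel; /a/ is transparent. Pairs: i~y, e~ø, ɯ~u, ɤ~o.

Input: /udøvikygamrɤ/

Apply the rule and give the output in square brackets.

[ɯdevikigamrɤ]

/u/ harmonizes with /ɤ/ ([-round]) → [ɯ]
/ø/ harmonizes with /ɤ/ ([-round]) → [e]
/y/ harmonizes with /ɤ/ ([-round]) → [i]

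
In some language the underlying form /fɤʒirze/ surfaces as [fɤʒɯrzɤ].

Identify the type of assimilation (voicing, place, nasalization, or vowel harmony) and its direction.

/i/→[ɯ] /e/→[ɤ].
Vowels agree with the first vowel, so the harmony is progressive.

vowel harmony, progressive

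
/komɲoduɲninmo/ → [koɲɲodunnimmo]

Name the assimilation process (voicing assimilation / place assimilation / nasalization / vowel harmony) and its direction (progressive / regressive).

place assimilation, regressive

/m/→[ɲ] /ɲ/→[n] /n/→[m].
Each target copies a feature from the following segment, so the direction is regressive.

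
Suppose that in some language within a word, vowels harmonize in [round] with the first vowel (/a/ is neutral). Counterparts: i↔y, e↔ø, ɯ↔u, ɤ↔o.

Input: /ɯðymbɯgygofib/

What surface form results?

[ɯðimbɯgigɤfib]

/y/ harmonizes with /ɯ/ ([-round]) → [i]
/y/ harmonizes with /ɯ/ ([-round]) → [i]
/o/ harmonizes with /ɯ/ ([-round]) → [ɤ]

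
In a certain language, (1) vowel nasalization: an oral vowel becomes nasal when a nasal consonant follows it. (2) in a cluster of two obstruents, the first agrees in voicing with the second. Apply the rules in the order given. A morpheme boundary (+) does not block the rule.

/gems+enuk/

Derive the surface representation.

Rule 1: /e/ before nasal /m/ → [ẽ]
Rule 1: /e/ before nasal /n/ → [ẽ]
After rule 1: gẽms+ẽnuk
Rule 2: no segment meets the rule's conditions; no change.

[gẽms+ẽnuk]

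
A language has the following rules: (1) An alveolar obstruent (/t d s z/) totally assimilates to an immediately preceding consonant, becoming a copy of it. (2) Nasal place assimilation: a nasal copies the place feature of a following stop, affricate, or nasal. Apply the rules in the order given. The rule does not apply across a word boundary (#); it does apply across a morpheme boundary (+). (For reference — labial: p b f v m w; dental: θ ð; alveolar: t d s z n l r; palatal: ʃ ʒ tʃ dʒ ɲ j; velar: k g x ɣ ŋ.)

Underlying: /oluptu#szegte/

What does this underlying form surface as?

Rule 1: /t/ after /p/ → [p] (total assimilation)
Rule 1: /z/ after /s/ → [s] (total assimilation)
Rule 1: /t/ after /g/ → [g] (total assimilation)
After rule 1: oluppu#ssegge
Rule 2: no segment meets the rule's conditions; no change.

[oluppu#ssegge]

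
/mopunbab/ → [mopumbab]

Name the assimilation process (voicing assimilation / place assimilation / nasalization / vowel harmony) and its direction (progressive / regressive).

place assimilation, regressive

/n/→[m].
Each target copies a feature from the following segment, so the direction is regressive.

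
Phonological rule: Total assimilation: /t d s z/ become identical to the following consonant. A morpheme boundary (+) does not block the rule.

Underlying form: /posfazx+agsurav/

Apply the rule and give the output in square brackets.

/s/ before /f/ → [f] (total assimilation)
/z/ before /x/ → [x] (total assimilation)

[poffaxx+agsurav]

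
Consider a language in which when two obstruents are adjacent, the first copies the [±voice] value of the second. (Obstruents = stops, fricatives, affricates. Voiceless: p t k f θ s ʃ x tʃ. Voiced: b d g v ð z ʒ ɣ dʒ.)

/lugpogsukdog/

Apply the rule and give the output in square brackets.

[lukpoksugdog]

/g/ before /p/ (voiceless) → [k]
/g/ before /s/ (voiceless) → [k]
/k/ before /d/ (voiced) → [g]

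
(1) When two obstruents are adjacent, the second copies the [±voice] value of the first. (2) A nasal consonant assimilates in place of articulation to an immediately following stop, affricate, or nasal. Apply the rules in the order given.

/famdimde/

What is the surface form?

[fandinde]

Rule 1: no segment meets the rule's conditions; no change.
After rule 1: famdimde
Rule 2: /m/ before /d/ (alveolar) → [n]
Rule 2: /m/ before /d/ (alveolar) → [n]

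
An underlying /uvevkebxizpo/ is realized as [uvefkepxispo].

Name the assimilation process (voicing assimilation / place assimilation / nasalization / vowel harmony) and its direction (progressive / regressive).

voicing assimilation, regressive

/v/→[f] /b/→[p] /z/→[s].
Each target copies a feature from the following segment, so the direction is regressive.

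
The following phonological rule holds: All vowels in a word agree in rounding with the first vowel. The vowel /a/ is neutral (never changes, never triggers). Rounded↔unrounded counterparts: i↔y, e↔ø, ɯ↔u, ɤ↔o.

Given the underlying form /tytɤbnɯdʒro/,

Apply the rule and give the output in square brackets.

[tytobnudʒro]

/ɤ/ harmonizes with /y/ ([+round]) → [o]
/ɯ/ harmonizes with /y/ ([+round]) → [u]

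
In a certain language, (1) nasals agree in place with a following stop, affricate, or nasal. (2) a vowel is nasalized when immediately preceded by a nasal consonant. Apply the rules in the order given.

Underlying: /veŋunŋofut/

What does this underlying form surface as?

Rule 1: /n/ before /ŋ/ (velar) → [ŋ]
After rule 1: veŋuŋŋofut
Rule 2: /u/ after nasal /ŋ/ → [ũ]
Rule 2: /o/ after nasal /ŋ/ → [õ]

[veŋũŋŋõfut]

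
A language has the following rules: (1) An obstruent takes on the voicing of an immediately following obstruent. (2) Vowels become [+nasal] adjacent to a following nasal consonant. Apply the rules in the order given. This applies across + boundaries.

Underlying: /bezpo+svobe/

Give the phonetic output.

Rule 1: /z/ before /p/ (voiceless) → [s]
Rule 1: /s/ before /v/ (voiced) → [z]
After rule 1: bespo+zvobe
Rule 2: no segment meets the rule's conditions; no change.

[bespo+zvobe]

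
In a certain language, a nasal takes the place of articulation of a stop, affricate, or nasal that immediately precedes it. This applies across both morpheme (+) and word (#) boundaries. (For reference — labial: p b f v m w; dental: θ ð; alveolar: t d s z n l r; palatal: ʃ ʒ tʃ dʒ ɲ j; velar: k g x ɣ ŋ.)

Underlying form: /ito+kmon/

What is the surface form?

[ito+kŋon]

/m/ after /k/ (velar) → [ŋ]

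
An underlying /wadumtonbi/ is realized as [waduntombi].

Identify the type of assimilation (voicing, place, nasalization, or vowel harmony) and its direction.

/m/→[n] /n/→[m].
Each target copies a feature from the following segment, so the direction is regressive.

place assimilation, regressive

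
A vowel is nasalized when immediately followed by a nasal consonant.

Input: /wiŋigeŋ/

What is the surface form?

/i/ before nasal /ŋ/ → [ĩ]
/e/ before nasal /ŋ/ → [ẽ]

[wĩŋigẽŋ]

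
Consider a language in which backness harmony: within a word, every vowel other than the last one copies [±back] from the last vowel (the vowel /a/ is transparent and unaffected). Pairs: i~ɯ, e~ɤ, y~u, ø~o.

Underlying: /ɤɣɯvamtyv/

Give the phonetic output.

/ɤ/ harmonizes with /y/ ([-back]) → [e]
/ɯ/ harmonizes with /y/ ([-back]) → [i]

[eɣivamtyv]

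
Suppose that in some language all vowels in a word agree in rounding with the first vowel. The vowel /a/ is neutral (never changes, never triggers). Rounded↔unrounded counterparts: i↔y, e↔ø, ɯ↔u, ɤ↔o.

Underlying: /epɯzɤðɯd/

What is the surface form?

no segment meets the rule's conditions; no change.

[epɯzɤðɯd]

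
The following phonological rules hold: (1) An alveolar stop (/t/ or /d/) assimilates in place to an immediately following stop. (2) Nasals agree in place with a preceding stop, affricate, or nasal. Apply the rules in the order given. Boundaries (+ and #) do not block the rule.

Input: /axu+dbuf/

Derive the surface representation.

Rule 1: /d/ before /b/ (labial) → [b]
After rule 1: axu+bbuf
Rule 2: no segment meets the rule's conditions; no change.

[axu+bbuf]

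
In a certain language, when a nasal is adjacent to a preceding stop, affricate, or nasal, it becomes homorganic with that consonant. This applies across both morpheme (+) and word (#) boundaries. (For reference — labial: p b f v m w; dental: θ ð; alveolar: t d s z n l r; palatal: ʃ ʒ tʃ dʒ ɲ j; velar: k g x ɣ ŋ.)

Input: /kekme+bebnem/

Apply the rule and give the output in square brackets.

[kekŋe+bebmem]

/m/ after /k/ (velar) → [ŋ]
/n/ after /b/ (labial) → [m]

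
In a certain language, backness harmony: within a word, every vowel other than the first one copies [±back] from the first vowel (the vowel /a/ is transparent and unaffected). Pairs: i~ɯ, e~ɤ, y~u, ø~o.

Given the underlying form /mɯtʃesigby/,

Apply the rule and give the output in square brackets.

/e/ harmonizes with /ɯ/ ([+back]) → [ɤ]
/i/ harmonizes with /ɯ/ ([+back]) → [ɯ]
/y/ harmonizes with /ɯ/ ([+back]) → [u]

[mɯtʃɤsɯgbu]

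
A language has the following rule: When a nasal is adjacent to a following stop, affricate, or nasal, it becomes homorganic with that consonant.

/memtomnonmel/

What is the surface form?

/m/ before /t/ (alveolar) → [n]
/m/ before /n/ (alveolar) → [n]
/n/ before /m/ (labial) → [m]

[mentonnommel]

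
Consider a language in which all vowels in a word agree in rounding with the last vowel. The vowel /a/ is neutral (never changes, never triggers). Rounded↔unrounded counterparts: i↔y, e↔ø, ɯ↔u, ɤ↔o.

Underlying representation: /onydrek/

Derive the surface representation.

/o/ harmonizes with /e/ ([-round]) → [ɤ]
/y/ harmonizes with /e/ ([-round]) → [i]

[ɤnidrek]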